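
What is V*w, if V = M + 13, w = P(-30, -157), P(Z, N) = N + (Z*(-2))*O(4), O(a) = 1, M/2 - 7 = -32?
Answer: 3589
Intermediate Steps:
M = -50 (M = 14 + 2*(-32) = 14 - 64 = -50)
P(Z, N) = N - 2*Z (P(Z, N) = N + (Z*(-2))*1 = N - 2*Z*1 = N - 2*Z)
w = -97 (w = -157 - 2*(-30) = -157 + 60 = -97)
V = -37 (V = -50 + 13 = -37)
V*w = -37*(-97) = 3589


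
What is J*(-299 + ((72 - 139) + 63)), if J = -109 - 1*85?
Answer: 58782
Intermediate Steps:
J = -194 (J = -109 - 85 = -194)
J*(-299 + ((72 - 139) + 63)) = -194*(-299 + ((72 - 139) + 63)) = -194*(-299 + (-67 + 63)) = -194*(-299 - 4) = -194*(-303) = 58782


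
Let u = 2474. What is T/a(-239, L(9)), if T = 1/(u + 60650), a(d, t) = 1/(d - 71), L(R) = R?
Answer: -155/31562 ≈ -0.0049110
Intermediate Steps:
a(d, t) = 1/(-71 + d)
T = 1/63124 (T = 1/(2474 + 60650) = 1/63124 ≈ 1.5842e-5)
T/a(-239, L(9)) = 1/(63124*(1/(-71 - 239))) = 1/(63124*(1/(-310))) = 1/(63124*(-1/310)) = (1/63124)*(-310) = -155/31562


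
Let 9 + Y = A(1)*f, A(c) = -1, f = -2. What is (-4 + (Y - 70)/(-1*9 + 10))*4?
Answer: -324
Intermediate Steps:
Y = -7 (Y = -9 - 1*(-2) = -9 + 2 = -7)
(-4 + (Y - 70)/(-1*9 + 10))*4 = (-4 + (-7 - 70)/(-1*9 + 10))*4 = (-4 - 77/(-9 + 10))*4 = (-4 - 77/1)*4 = (-4 - 77*1)*4 = (-4 - 77)*4 = -81*4 = -324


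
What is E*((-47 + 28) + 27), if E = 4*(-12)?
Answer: -384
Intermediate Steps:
E = -48
E*((-47 + 28) + 27) = -48*((-47 + 28) + 27) = -48*(-19 + 27) = -48*8 = -384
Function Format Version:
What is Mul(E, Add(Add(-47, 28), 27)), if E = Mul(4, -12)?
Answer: -384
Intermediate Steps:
E = -48
Mul(E, Add(Add(-47, 28), 27)) = Mul(-48, Add(Add(-47, 28), 27)) = Mul(-48, Add(-19, 27)) = Mul(-48, 8) = -384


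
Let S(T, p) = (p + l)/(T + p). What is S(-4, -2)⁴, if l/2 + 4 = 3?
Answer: 16/81 ≈ 0.19753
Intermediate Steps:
l = -2 (l = -8 + 2*3 = -8 + 6 = -2)
S(T, p) = (-2 + p)/(T + p) (S(T, p) = (p - 2)/(T + p) = (-2 + p)/(T + p))
S(-4, -2)⁴ = ((-2 - 2)/(-4 - 2))⁴ = (-4/(-6))⁴ = (-⅙*(-4))⁴ = (⅔)⁴ = 16/81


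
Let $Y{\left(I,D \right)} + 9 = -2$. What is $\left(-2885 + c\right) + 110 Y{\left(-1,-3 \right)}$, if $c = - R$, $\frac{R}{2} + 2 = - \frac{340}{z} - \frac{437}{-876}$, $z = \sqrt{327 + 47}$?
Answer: $- \frac{1792295}{438} + \frac{20 \sqrt{374}}{11} \approx -4056.8$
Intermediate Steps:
$Y{\left(I,D \right)} = -11$ ($Y{\left(I,D \right)} = -9 - 2 = -11$)
$z = \sqrt{374} \approx 19.339$
$R = - \frac{1315}{438} - \frac{20 \sqrt{374}}{11}$ ($R = -4 + 2 \left(- \frac{340}{\sqrt{374}} - \frac{437}{-876}\right) = -4 + 2 \left(- 340 \frac{\sqrt{374}}{374} - - \frac{437}{876}\right) = -4 + 2 \left(- \frac{10 \sqrt{374}}{11} + \frac{437}{876}\right) = -4 + 2 \left(\frac{437}{876} - \frac{10 \sqrt{374}}{11}\right) = -4 + \left(\frac{437}{438} - \frac{20 \sqrt{374}}{11}\right) = - \frac{1315}{438} - \frac{20 \sqrt{374}}{11} \approx -38.164$)
$c = \frac{1315}{438} + \frac{20 \sqrt{374}}{11}$ ($c = - (- \frac{1315}{438} - \frac{20 \sqrt{374}}{11}) = \frac{1315}{438} + \frac{20 \sqrt{374}}{11} \approx 38.164$)
$\left(-2885 + c\right) + 110 Y{\left(-1,-3 \right)} = \left(-2885 + \left(\frac{1315}{438} + \frac{20 \sqrt{374}}{11}\right)\right) + 110 \left(-11\right) = \left(- \frac{1262315}{438} + \frac{20 \sqrt{374}}{11}\right) - 1210 = - \frac{1792295}{438} + \frac{20 \sqrt{374}}{11}$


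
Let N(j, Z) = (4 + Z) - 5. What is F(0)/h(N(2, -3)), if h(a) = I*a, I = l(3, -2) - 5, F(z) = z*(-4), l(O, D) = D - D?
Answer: 0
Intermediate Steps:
l(O, D) = 0
N(j, Z) = -1 + Z
F(z) = -4*z
I = -5 (I = 0 - 5 = -5)
h(a) = -5*a
F(0)/h(N(2, -3)) = (-4*0)/((-5*(-1 - 3))) = 0/((-5*(-4))) = 0/20 = 0*(1/20) = 0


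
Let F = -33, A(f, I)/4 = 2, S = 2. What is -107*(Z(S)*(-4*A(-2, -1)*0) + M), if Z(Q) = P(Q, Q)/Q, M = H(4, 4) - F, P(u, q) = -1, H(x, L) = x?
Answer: -3959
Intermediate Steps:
A(f, I) = 8 (A(f, I) = 4*2 = 8)
M = 37 (M = 4 - 1*(-33) = 4 + 33 = 37)
Z(Q) = -1/Q
-107*(Z(S)*(-4*A(-2, -1)*0) + M) = -107*((-1/2)*(-4*8*0) + 37) = -107*((-1*½)*(-32*0) + 37) = -107*(-½*0 + 37) = -107*(0 + 37) = -107*37 = -3959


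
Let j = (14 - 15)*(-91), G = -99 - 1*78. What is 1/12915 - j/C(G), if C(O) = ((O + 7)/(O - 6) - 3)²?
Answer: -39358305944/1855123515 ≈ -21.216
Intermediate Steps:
G = -177 (G = -99 - 78 = -177)
C(O) = (-3 + (7 + O)/(-6 + O))² (C(O) = ((7 + O)/(-6 + O) - 3)² = (-3 + (7 + O)/(-6 + O))²)
j = 91 (j = -1*(-91) = 91)
1/12915 - j/C(G) = 1/12915 - 91/((-25 + 2*(-177))²/(-6 - 177)²) = 1/12915 - 91/((-25 - 354)²/(-183)²) = 1/12915 - 91/((-379)²*(1/33489)) = 1/12915 - 91/(143641*(1/33489)) = 1/12915 - 91/143641/33489 = 1/12915 - 91*33489/143641 = 1/12915 - 1*3047499/143641 = 1/12915 - 3047499/143641 = -39358305944/1855123515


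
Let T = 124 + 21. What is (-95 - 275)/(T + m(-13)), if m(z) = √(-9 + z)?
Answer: -53650/21047 + 370*I*√22/21047 ≈ -2.5491 + 0.082456*I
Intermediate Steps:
T = 145
(-95 - 275)/(T + m(-13)) = (-95 - 275)/(145 + √(-9 - 13)) = -370/(145 + √(-22)) = -370/(145 + I*√22)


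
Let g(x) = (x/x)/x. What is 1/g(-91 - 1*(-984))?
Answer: 893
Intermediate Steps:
g(x) = 1/x
1/g(-91 - 1*(-984)) = 1/(1/(-91 - 1*(-984))) = 1/(1/(-91 + 984)) = 1/(1/893) = 893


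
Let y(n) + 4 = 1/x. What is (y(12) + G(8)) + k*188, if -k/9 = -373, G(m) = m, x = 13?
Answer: 8204561/13 ≈ 6.3112e+5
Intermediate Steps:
y(n) = -51/13 (y(n) = -4 + 1/13 = -51/13)
k = 3357 (k = -9*(-373) = 3357)
(y(12) + G(8)) + k*188 = (-51/13 + 8) + 3357*188 = 53/13 + 631116 = 8204561/13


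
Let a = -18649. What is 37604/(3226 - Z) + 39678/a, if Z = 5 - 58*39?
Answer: 28454266/6014851 ≈ 4.7307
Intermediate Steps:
Z = -2257 (Z = 5 - 2262 = -2257)
37604/(3226 - Z) + 39678/a = 37604/(3226 - 1*(-2257)) + 39678/(-18649) = 37604/(3226 + 2257) + 39678*(-1/18649) = 37604/5483 - 2334/1097 = 28454266/6014851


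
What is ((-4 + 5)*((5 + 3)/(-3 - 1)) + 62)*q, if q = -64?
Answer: -3840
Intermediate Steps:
((-4 + 5)*((5 + 3)/(-3 - 1)) + 62)*q = ((-4 + 5)*((5 + 3)/(-3 - 1)) + 62)*(-64) = (1*(8/(-4)) + 62)*(-64) = (1*(8*(-¼)) + 62)*(-64) = (1*(-2) + 62)*(-64) = (-2 + 62)*(-64) = 60*(-64) = -3840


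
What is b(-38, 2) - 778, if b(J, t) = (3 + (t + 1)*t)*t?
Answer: -760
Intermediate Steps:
b(J, t) = t*(3 + t*(1 + t)) (b(J, t) = (3 + (1 + t)*t)*t = (3 + t*(1 + t))*t = t*(3 + t*(1 + t)))
b(-38, 2) - 778 = 2*(3 + 2 + 2**2) - 778 = 2*(3 + 2 + 4) - 778 = 2*9 - 778 = 18 - 778 = -760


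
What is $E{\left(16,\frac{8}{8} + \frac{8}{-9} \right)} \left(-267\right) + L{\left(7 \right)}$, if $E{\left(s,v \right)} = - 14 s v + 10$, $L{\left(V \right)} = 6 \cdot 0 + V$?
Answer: $\frac{11947}{3} \approx 3982.3$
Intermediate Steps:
$L{\left(V \right)} = V$ ($L{\left(V \right)} = 0 + V = V$)
$E{\left(s,v \right)} = 10 - 14 s v$ ($E{\left(s,v \right)} = - 14 s v + 10 = 10 - 14 s v$)
$E{\left(16,\frac{8}{8} + \frac{8}{-9} \right)} \left(-267\right) + L{\left(7 \right)} = \left(10 - 224 \left(\frac{8}{8} + \frac{8}{-9}\right)\right) \left(-267\right) + 7 = \left(10 - 224 \left(8 \cdot \frac{1}{8} + 8 \left(- \frac{1}{9}\right)\right)\right) \left(-267\right) + 7 = \left(10 - 224 \left(1 - \frac{8}{9}\right)\right) \left(-267\right) + 7 = \left(10 - 224 \cdot \frac{1}{9}\right) \left(-267\right) + 7 = \left(10 - \frac{224}{9}\right) \left(-267\right) + 7 = \left(- \frac{134}{9}\right) \left(-267\right) + 7 = \frac{11926}{3} + 7 = \frac{11947}{3}$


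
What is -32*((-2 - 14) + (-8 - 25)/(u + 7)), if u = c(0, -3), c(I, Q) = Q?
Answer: 776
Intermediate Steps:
u = -3
-32*((-2 - 14) + (-8 - 25)/(u + 7)) = -32*((-2 - 14) + (-8 - 25)/(-3 + 7)) = -32*(-16 - 33/4) = -32*(-97/4) = 776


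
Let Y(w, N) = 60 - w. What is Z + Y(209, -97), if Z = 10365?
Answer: 10216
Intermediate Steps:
Z + Y(209, -97) = 10365 + (60 - 1*209) = 10365 + (60 - 209) = 10365 - 149 = 10216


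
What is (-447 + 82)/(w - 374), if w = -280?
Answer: 365/654 ≈ 0.55810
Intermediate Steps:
(-447 + 82)/(w - 374) = (-447 + 82)/(-280 - 374) = -365/(-654) = -365*(-1/654) = 365/654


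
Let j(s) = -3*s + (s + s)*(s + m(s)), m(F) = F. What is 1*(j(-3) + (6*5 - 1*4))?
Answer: 71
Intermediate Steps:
j(s) = -3*s + 4*s² (j(s) = -3*s + (s + s)*(s + s) = -3*s + (2*s)*(2*s) = -3*s + 4*s²)
1*(j(-3) + (6*5 - 1*4)) = 1*(-3*(-3 + 4*(-3)) + (6*5 - 1*4)) = 1*(-3*(-3 - 12) + (30 - 4)) = 1*(-3*(-15) + 26) = 1*(45 + 26) = 1*71 = 71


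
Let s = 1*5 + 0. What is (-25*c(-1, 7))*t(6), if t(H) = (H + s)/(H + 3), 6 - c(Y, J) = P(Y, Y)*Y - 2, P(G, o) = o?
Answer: -1925/9 ≈ -213.89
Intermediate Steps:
s = 5 (s = 5 + 0 = 5)
c(Y, J) = 8 - Y² (c(Y, J) = 6 - (Y*Y - 2) = 6 - (Y² - 2) = 6 - (-2 + Y²) = 6 + (2 - Y²) = 8 - Y²)
t(H) = (5 + H)/(3 + H) (t(H) = (H + 5)/(H + 3) = (5 + H)/(3 + H))
(-25*c(-1, 7))*t(6) = (-25*(8 - 1*(-1)²))*((5 + 6)/(3 + 6)) = (-25*(8 - 1*1))*(11/9) = (-25*(8 - 1))*((⅑)*11) = -25*7*(11/9) = -175*11/9 = -1925/9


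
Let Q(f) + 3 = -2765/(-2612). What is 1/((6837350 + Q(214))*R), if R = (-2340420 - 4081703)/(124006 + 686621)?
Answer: -705785908/38231226023424289 ≈ -1.8461e-8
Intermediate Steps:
Q(f) = -5071/2612 (Q(f) = -3 - 2765/(-2612) = -3 - 2765*(-1/2612) = -3 + 2765/2612 = -5071/2612)
R = -6422123/810627 ≈ -7.9224
1/((6837350 + Q(214))*R) = 1/((6837350 - 5071/2612)*(-6422123/810627)) = -810627/6422123/(17859153129/2612) = (2612/17859153129)*(-810627/6422123) = -705785908/38231226023424289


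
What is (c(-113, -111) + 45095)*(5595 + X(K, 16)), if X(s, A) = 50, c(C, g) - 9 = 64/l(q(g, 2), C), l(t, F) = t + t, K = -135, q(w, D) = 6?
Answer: 763926560/3 ≈ 2.5464e+8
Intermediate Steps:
l(t, F) = 2*t
c(C, g) = 43/3 (c(C, g) = 9 + 64/((2*6)) = 9 + 64/12 = 9 + 64*(1/12) = 9 + 16/3 = 43/3)
(c(-113, -111) + 45095)*(5595 + X(K, 16)) = (43/3 + 45095)*(5595 + 50) = (135328/3)*5645 = 763926560/3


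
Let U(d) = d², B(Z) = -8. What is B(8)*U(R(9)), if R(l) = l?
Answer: -648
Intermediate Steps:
B(8)*U(R(9)) = -8*9² = -8*81 = -648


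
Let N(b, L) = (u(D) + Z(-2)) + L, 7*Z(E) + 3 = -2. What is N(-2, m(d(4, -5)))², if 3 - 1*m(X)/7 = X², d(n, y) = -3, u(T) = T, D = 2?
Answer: 81225/49 ≈ 1657.7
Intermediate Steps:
Z(E) = -5/7 (Z(E) = -3/7 + (⅐)*(-2) = -3/7 - 2/7 = -5/7)
m(X) = 21 - 7*X²
N(b, L) = 9/7 + L (N(b, L) = (2 - 5/7) + L = 9/7 + L)
N(-2, m(d(4, -5)))² = (9/7 + (21 - 7*(-3)²))² = (9/7 + (21 - 7*9))² = (9/7 + (21 - 63))² = (9/7 - 42)² = (-285/7)² = 81225/49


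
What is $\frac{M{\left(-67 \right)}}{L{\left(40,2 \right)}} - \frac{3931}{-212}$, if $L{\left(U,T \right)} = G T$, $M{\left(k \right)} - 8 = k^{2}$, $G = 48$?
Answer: $\frac{110895}{1696} \approx 65.386$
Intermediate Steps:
$M{\left(k \right)} = 8 + k^{2}$
$L{\left(U,T \right)} = 48 T$
$\frac{M{\left(-67 \right)}}{L{\left(40,2 \right)}} - \frac{3931}{-212} = \frac{8 + \left(-67\right)^{2}}{48 \cdot 2} - \frac{3931}{-212} = \frac{8 + 4489}{96} - - \frac{3931}{212} = 4497 \cdot \frac{1}{96} + \frac{3931}{212} = \frac{1499}{32} + \frac{3931}{212} = \frac{110895}{1696}$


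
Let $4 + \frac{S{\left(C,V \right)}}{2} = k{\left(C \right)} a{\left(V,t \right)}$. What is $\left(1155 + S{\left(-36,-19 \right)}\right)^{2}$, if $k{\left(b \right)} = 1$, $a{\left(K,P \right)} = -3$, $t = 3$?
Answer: $1301881$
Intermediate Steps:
$S{\left(C,V \right)} = -14$ ($S{\left(C,V \right)} = -8 + 2 \cdot 1 \left(-3\right) = -8 + 2 \left(-3\right) = -8 - 6 = -14$)
$\left(1155 + S{\left(-36,-19 \right)}\right)^{2} = \left(1155 - 14\right)^{2} = 1141^{2} = 1301881$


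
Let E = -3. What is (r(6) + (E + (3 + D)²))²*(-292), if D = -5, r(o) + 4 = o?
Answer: -2628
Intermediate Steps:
r(o) = -4 + o
(r(6) + (E + (3 + D)²))²*(-292) = ((-4 + 6) + (-3 + (3 - 5)²))²*(-292) = (2 + (-3 + (-2)²))²*(-292) = (2 + (-3 + 4))²*(-292) = (2 + 1)²*(-292) = 3²*(-292) = 9*(-292) = -2628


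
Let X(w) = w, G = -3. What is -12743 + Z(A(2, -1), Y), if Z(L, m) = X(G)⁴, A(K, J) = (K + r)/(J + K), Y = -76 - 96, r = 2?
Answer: -12662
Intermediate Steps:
Y = -172
A(K, J) = (2 + K)/(J + K) (A(K, J) = (K + 2)/(J + K) = (2 + K)/(J + K))
Z(L, m) = 81 (Z(L, m) = (-3)⁴ = 81)
-12743 + Z(A(2, -1), Y) = -12743 + 81 = -12662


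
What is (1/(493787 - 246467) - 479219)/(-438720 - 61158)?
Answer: 118520443079/123629826960 ≈ 0.95867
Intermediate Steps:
(1/(493787 - 246467) - 479219)/(-438720 - 61158) = (1/247320 - 479219)/(-499878) = (1/247320 - 479219)*(-1/499878) = -118520443079/247320*(-1/499878) = 118520443079/123629826960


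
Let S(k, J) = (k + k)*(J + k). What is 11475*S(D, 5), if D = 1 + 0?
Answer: 137700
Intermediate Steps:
D = 1
S(k, J) = 2*k*(J + k) (S(k, J) = (2*k)*(J + k) = 2*k*(J + k))
11475*S(D, 5) = 11475*(2*1*(5 + 1)) = 11475*(2*1*6) = 11475*12 = 137700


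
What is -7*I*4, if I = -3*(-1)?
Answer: -84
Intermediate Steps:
I = 3
-7*I*4 = -7*3*4 = -21*4 = -84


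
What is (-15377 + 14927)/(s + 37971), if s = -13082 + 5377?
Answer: -225/15133 ≈ -0.014868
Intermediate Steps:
s = -7705
(-15377 + 14927)/(s + 37971) = (-15377 + 14927)/(-7705 + 37971) = -450/30266 = -450*1/30266 = -225/15133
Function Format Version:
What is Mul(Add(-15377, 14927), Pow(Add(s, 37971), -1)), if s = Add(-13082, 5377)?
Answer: Rational(-225, 15133) ≈ -0.014868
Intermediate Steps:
s = -7705
Mul(Add(-15377, 14927), Pow(Add(s, 37971), -1)) = Mul(Add(-15377, 14927), Pow(Add(-7705, 37971), -1)) = Mul(-450, Pow(30266, -1)) = Mul(-450, Rational(1, 30266)) = Rational(-225, 15133)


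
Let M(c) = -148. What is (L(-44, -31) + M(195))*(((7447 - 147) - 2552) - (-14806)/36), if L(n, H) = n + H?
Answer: -20709341/18 ≈ -1.1505e+6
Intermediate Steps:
L(n, H) = H + n
(L(-44, -31) + M(195))*(((7447 - 147) - 2552) - (-14806)/36) = ((-31 - 44) - 148)*(((7447 - 147) - 2552) - (-14806)/36) = (-75 - 148)*((7300 - 2552) - (-14806)/36) = -223*(4748 - 673*(-11/18)) = -223*(4748 + 7403/18) = -223*92867/18 = -20709341/18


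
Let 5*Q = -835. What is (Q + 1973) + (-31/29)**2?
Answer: 1519807/841 ≈ 1807.1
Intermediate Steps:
Q = -167 (Q = (1/5)*(-835) = -167)
(Q + 1973) + (-31/29)**2 = (-167 + 1973) + (-31/29)**2 = 1806 + (-31*1/29)**2 = 1806 + (-31/29)**2 = 1806 + 961/841 = 1519807/841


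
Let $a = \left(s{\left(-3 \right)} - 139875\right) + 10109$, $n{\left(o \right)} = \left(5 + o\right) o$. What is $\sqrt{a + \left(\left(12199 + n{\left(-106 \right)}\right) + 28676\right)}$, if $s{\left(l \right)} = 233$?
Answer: $8 i \sqrt{1218} \approx 279.2 i$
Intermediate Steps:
$n{\left(o \right)} = o \left(5 + o\right)$
$a = -129533$ ($a = \left(233 - 139875\right) + 10109 = -139642 + 10109 = -129533$)
$\sqrt{a + \left(\left(12199 + n{\left(-106 \right)}\right) + 28676\right)} = \sqrt{-129533 + \left(\left(12199 - 106 \left(5 - 106\right)\right) + 28676\right)} = \sqrt{-129533 + \left(\left(12199 - -10706\right) + 28676\right)} = \sqrt{-129533 + \left(\left(12199 + 10706\right) + 28676\right)} = \sqrt{-129533 + \left(22905 + 28676\right)} = \sqrt{-129533 + 51581} = \sqrt{-77952} = 8 i \sqrt{1218}$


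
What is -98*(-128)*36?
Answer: 451584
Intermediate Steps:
-98*(-128)*36 = 12544*36 = 451584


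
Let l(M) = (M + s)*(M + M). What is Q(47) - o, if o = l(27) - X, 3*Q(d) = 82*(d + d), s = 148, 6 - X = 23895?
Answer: -92309/3 ≈ -30770.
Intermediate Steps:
X = -23889 (X = 6 - 1*23895 = 6 - 23895 = -23889)
l(M) = 2*M*(148 + M) (l(M) = (M + 148)*(M + M) = (148 + M)*(2*M) = 2*M*(148 + M))
Q(d) = 164*d/3 (Q(d) = (82*(d + d))/3 = (82*(2*d))/3 = (164*d)/3 = 164*d/3)
o = 33339 (o = 2*27*(148 + 27) - 1*(-23889) = 2*27*175 + 23889 = 9450 + 23889 = 33339)
Q(47) - o = (164/3)*47 - 1*33339 = 7708/3 - 33339 = -92309/3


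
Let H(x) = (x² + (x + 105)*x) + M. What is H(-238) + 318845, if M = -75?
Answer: 407068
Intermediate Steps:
H(x) = -75 + x² + x*(105 + x) (H(x) = (x² + (x + 105)*x) - 75 = (x² + (105 + x)*x) - 75 = (x² + x*(105 + x)) - 75 = -75 + x² + x*(105 + x))
H(-238) + 318845 = (-75 + 2*(-238)² + 105*(-238)) + 318845 = (-75 + 2*56644 - 24990) + 318845 = (-75 + 113288 - 24990) + 318845 = 88223 + 318845 = 407068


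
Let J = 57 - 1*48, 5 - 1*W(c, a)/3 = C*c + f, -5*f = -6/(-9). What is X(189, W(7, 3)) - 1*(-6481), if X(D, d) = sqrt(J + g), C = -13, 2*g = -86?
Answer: 6481 + I*sqrt(34) ≈ 6481.0 + 5.831*I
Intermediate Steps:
g = -43 (g = (1/2)*(-86) = -43)
f = -2/15 (f = -(-6)/(5*(-9)) = -(-6)*(-1)/(5*9) = -1/5*2/3 = -2/15 ≈ -0.13333)
W(c, a) = 77/5 + 39*c (W(c, a) = 15 - 3*(-13*c - 2/15) = 15 - 3*(-2/15 - 13*c) = 15 + (2/5 + 39*c) = 77/5 + 39*c)
J = 9 (J = 57 - 48 = 9)
X(D, d) = I*sqrt(34) (X(D, d) = sqrt(9 - 43) = sqrt(-34) = I*sqrt(34))
X(189, W(7, 3)) - 1*(-6481) = I*sqrt(34) - 1*(-6481) = I*sqrt(34) + 6481 = 6481 + I*sqrt(34)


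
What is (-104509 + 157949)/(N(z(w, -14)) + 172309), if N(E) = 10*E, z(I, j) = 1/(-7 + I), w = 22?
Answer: 160320/516929 ≈ 0.31014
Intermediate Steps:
(-104509 + 157949)/(N(z(w, -14)) + 172309) = (-104509 + 157949)/(10/(-7 + 22) + 172309) = 53440/(10/15 + 172309) = 53440/(10*(1/15) + 172309) = 53440/(⅔ + 172309) = 53440/(516929/3) = 53440*(3/516929) = 160320/516929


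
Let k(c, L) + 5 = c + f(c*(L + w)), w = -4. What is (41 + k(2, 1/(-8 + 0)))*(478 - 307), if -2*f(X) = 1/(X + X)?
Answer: 71535/11 ≈ 6503.2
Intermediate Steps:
f(X) = -1/(4*X) (f(X) = -1/(2*(X + X)) = -1/(2*X)/2 = -1/(4*X))
k(c, L) = -5 + c - 1/(4*c*(-4 + L)) (k(c, L) = -5 + (c - 1/(c*(L - 4))/4) = -5 + (c - 1/(c*(-4 + L))/4) = -5 + (c - 1/(4*c*(-4 + L))) = -5 + c - 1/(4*c*(-4 + L)))
(41 + k(2, 1/(-8 + 0)))*(478 - 307) = (41 + (-¼ + 2*(-5 + 2)*(-4 + 1/(-8 + 0)))/(2*(-4 + 1/(-8 + 0))))*(478 - 307) = (41 + (-¼ + 2*(-3)*(-4 + 1/(-8)))/(2*(-4 + 1/(-8))))*171 = (41 + (-¼ + 2*(-3)*(-4 - ⅛))/(2*(-4 - ⅛)))*171 = (41 + (-¼ + 2*(-3)*(-33/8))/(2*(-33/8)))*171 = (41 + (½)*(-8/33)*(-¼ + 99/4))*171 = (41 + (½)*(-8/33)*(49/2))*171 = (41 - 98/33)*171 = (1255/33)*171 = 71535/11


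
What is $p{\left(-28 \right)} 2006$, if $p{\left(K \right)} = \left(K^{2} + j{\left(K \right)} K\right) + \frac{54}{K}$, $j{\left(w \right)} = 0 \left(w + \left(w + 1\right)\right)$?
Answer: $\frac{10981847}{7} \approx 1.5688 \cdot 10^{6}$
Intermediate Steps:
$j{\left(w \right)} = 0$ ($j{\left(w \right)} = 0 \left(w + \left(1 + w\right)\right) = 0 \left(1 + 2 w\right) = 0$)
$p{\left(K \right)} = K^{2} + \frac{54}{K}$ ($p{\left(K \right)} = \left(K^{2} + 0 K\right) + \frac{54}{K} = \left(K^{2} + 0\right) + \frac{54}{K} = K^{2} + \frac{54}{K}$)
$p{\left(-28 \right)} 2006 = \frac{54 + \left(-28\right)^{3}}{-28} \cdot 2006 = - \frac{54 - 21952}{28} \cdot 2006 = \left(- \frac{1}{28}\right) \left(-21898\right) 2006 = \frac{10949}{14} \cdot 2006 = \frac{10981847}{7}$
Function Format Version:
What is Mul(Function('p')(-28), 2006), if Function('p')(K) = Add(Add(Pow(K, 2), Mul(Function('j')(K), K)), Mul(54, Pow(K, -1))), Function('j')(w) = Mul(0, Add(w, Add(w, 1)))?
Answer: Rational(10981847, 7) ≈ 1.5688e+6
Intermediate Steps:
Function('j')(w) = 0 (Function('j')(w) = Mul(0, Add(w, Add(1, w))) = Mul(0, Add(1, Mul(2, w))) = 0)
Function('p')(K) = Add(Pow(K, 2), Mul(54, Pow(K, -1))) (Function('p')(K) = Add(Add(Pow(K, 2), Mul(0, K)), Mul(54, Pow(K, -1))) = Add(Add(Pow(K, 2), 0), Mul(54, Pow(K, -1))) = Add(Pow(K, 2), Mul(54, Pow(K, -1))))
Mul(Function('p')(-28), 2006) = Mul(Mul(Pow(-28, -1), Add(54, Pow(-28, 3))), 2006) = Mul(Mul(Rational(-1, 28), Add(54, -21952)), 2006) = Mul(Mul(Rational(-1, 28), -21898), 2006) = Mul(Rational(10949, 14), 2006) = Rational(10981847, 7)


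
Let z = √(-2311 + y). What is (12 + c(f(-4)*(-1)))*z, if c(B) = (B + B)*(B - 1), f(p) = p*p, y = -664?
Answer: 2780*I*√119 ≈ 30326.0*I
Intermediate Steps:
f(p) = p²
z = 5*I*√119 (z = √(-2311 - 664) = √(-2975) = 5*I*√119 ≈ 54.544*I)
c(B) = 2*B*(-1 + B) (c(B) = (2*B)*(-1 + B) = 2*B*(-1 + B))
(12 + c(f(-4)*(-1)))*z = (12 + 2*((-4)²*(-1))*(-1 + (-4)²*(-1)))*(5*I*√119) = (12 + 2*(16*(-1))*(-1 + 16*(-1)))*(5*I*√119) = (12 + 2*(-16)*(-1 - 16))*(5*I*√119) = (12 + 2*(-16)*(-17))*(5*I*√119) = (12 + 544)*(5*I*√119) = 556*(5*I*√119) = 2780*I*√119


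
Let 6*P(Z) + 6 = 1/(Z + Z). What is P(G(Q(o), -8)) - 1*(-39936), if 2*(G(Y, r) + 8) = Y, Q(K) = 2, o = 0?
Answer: 3354539/84 ≈ 39935.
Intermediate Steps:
G(Y, r) = -8 + Y/2
P(Z) = -1 + 1/(12*Z) (P(Z) = -1 + 1/(6*(Z + Z)) = -1 + 1/(6*((2*Z))) = -1 + (1/(2*Z))/6 = -1 + 1/(12*Z))
P(G(Q(o), -8)) - 1*(-39936) = (1/12 - (-8 + (½)*2))/(-8 + (½)*2) - 1*(-39936) = (1/12 - (-8 + 1))/(-8 + 1) + 39936 = (1/12 - 1*(-7))/(-7) + 39936 = -(1/12 + 7)/7 + 39936 = -⅐*85/12 + 39936 = -85/84 + 39936 = 3354539/84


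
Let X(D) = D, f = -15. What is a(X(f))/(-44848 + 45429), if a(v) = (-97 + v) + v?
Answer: -127/581 ≈ -0.21859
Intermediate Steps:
a(v) = -97 + 2*v
a(X(f))/(-44848 + 45429) = (-97 + 2*(-15))/(-44848 + 45429) = (-97 - 30)/581 = -127*1/581 = -127/581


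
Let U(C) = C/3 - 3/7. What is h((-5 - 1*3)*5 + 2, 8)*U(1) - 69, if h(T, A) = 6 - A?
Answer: -1445/21 ≈ -68.810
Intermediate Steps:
U(C) = -3/7 + C/3 (U(C) = C*(⅓) - 3*⅐ = C/3 - 3/7 = -3/7 + C/3)
h((-5 - 1*3)*5 + 2, 8)*U(1) - 69 = (6 - 1*8)*(-3/7 + (⅓)*1) - 69 = (6 - 8)*(-3/7 + ⅓) - 69 = -2*(-2/21) - 69 = 4/21 - 69 = -1445/21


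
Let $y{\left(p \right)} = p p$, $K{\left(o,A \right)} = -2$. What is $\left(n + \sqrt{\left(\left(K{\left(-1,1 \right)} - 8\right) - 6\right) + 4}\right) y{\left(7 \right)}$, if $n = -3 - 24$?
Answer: $-1323 + 98 i \sqrt{3} \approx -1323.0 + 169.74 i$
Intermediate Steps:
$y{\left(p \right)} = p^{2}$
$n = -27$ ($n = -3 - 24 = -27$)
$\left(n + \sqrt{\left(\left(K{\left(-1,1 \right)} - 8\right) - 6\right) + 4}\right) y{\left(7 \right)} = \left(-27 + \sqrt{\left(\left(-2 - 8\right) - 6\right) + 4}\right) 7^{2} = \left(-27 + \sqrt{\left(-10 - 6\right) + 4}\right) 49 = \left(-27 + \sqrt{-16 + 4}\right) 49 = \left(-27 + \sqrt{-12}\right) 49 = \left(-27 + 2 i \sqrt{3}\right) 49 = -1323 + 98 i \sqrt{3}$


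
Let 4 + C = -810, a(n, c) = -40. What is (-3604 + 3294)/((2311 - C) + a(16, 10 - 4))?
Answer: -62/617 ≈ -0.10049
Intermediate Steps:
C = -814 (C = -4 - 810 = -814)
(-3604 + 3294)/((2311 - C) + a(16, 10 - 4)) = (-3604 + 3294)/((2311 - 1*(-814)) - 40) = -310/((2311 + 814) - 40) = -310/(3125 - 40) = -310/3085 = -310*1/3085 = -62/617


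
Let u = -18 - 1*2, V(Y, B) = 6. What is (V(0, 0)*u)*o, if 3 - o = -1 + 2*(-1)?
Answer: -720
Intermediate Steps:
o = 6 (o = 3 - (-1 + 2*(-1)) = 3 - (-1 - 2) = 3 - 1*(-3) = 3 + 3 = 6)
u = -20 (u = -18 - 2 = -20)
(V(0, 0)*u)*o = (6*(-20))*6 = -120*6 = -720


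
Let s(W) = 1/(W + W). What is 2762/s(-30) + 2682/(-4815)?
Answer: -88660498/535 ≈ -1.6572e+5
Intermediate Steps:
s(W) = 1/(2*W)
2762/s(-30) + 2682/(-4815) = 2762/(((½)/(-30))) + 2682/(-4815) = 2762/(((½)*(-1/30))) + 2682*(-1/4815) = 2762/(-1/60) - 298/535 = 2762*(-60) - 298/535 = -165720 - 298/535 = -88660498/535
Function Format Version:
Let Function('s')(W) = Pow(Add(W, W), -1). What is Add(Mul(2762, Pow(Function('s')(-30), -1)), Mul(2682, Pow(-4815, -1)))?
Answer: Rational(-88660498, 535) ≈ -1.6572e+5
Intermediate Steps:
Function('s')(W) = Mul(Rational(1, 2), Pow(W, -1)) (Function('s')(W) = Pow(Mul(2, W), -1) = Mul(Rational(1, 2), Pow(W, -1)))
Add(Mul(2762, Pow(Function('s')(-30), -1)), Mul(2682, Pow(-4815, -1))) = Add(Mul(2762, Pow(Mul(Rational(1, 2), Pow(-30, -1)), -1)), Mul(2682, Pow(-4815, -1))) = Add(Mul(2762, Pow(Mul(Rational(1, 2), Rational(-1, 30)), -1)), Mul(2682, Rational(-1, 4815))) = Add(Mul(2762, Pow(Rational(-1, 60), -1)), Rational(-298, 535)) = Add(Mul(2762, -60), Rational(-298, 535)) = Add(-165720, Rational(-298, 535)) = Rational(-88660498, 535)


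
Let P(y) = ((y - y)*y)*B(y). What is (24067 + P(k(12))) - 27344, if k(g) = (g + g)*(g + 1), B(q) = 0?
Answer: -3277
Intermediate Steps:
k(g) = 2*g*(1 + g) (k(g) = (2*g)*(1 + g) = 2*g*(1 + g))
P(y) = 0 (P(y) = ((y - y)*y)*0 = (0*y)*0 = 0*0 = 0)
(24067 + P(k(12))) - 27344 = (24067 + 0) - 27344 = 24067 - 27344 = -3277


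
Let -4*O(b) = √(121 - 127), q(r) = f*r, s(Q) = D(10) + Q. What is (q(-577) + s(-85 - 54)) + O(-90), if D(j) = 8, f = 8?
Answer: -4747 - I*√6/4 ≈ -4747.0 - 0.61237*I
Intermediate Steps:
s(Q) = 8 + Q
q(r) = 8*r
O(b) = -I*√6/4 (O(b) = -√(121 - 127)/4 = -I*√6/4)
(q(-577) + s(-85 - 54)) + O(-90) = (8*(-577) + (8 + (-85 - 54))) - I*√6/4 = (-4616 + (8 - 139)) - I*√6/4 = (-4616 - 131) - I*√6/4 = -4747 - I*√6/4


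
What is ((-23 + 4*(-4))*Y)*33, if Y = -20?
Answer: 25740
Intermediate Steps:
((-23 + 4*(-4))*Y)*33 = ((-23 + 4*(-4))*(-20))*33 = ((-23 - 16)*(-20))*33 = -39*(-20)*33 = 780*33 = 25740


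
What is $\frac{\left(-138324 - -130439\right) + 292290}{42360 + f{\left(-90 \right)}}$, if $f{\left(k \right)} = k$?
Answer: $\frac{56881}{8454} \approx 6.7283$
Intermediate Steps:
$\frac{\left(-138324 - -130439\right) + 292290}{42360 + f{\left(-90 \right)}} = \frac{\left(-138324 - -130439\right) + 292290}{42360 - 90} = \frac{\left(-138324 + 130439\right) + 292290}{42270} = \left(-7885 + 292290\right) \frac{1}{42270} = 284405 \cdot \frac{1}{42270} = \frac{56881}{8454}$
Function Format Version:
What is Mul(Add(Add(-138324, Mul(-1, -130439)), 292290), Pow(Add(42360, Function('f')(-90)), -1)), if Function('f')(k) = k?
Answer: Rational(56881, 8454) ≈ 6.7283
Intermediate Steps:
Mul(Add(Add(-138324, Mul(-1, -130439)), 292290), Pow(Add(42360, Function('f')(-90)), -1)) = Mul(Add(Add(-138324, Mul(-1, -130439)), 292290), Pow(Add(42360, -90), -1)) = Mul(Add(Add(-138324, 130439), 292290), Pow(42270, -1)) = Mul(Add(-7885, 292290), Rational(1, 42270)) = Mul(284405, Rational(1, 42270)) = Rational(56881, 8454)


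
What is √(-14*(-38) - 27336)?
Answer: 2*I*√6701 ≈ 163.72*I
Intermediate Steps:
√(-14*(-38) - 27336) = √(-1*(-532) - 27336) = √(532 - 27336) = √(-26804) = 2*I*√6701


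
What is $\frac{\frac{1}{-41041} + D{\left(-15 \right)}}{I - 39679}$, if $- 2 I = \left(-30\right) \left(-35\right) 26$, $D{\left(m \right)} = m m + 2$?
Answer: $- \frac{548018}{128745617} \approx -0.0042566$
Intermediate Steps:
$D{\left(m \right)} = 2 + m^{2}$ ($D{\left(m \right)} = m^{2} + 2 = 2 + m^{2}$)
$I = -13650$ ($I = - \frac{\left(-30\right) \left(-35\right) 26}{2} = - \frac{1050 \cdot 26}{2} = \left(- \frac{1}{2}\right) 27300 = -13650$)
$\frac{\frac{1}{-41041} + D{\left(-15 \right)}}{I - 39679} = \frac{\frac{1}{-41041} + \left(2 + \left(-15\right)^{2}\right)}{-13650 - 39679} = \frac{- \frac{1}{41041} + \left(2 + 225\right)}{-53329} = \left(- \frac{1}{41041} + 227\right) \left(- \frac{1}{53329}\right) = \frac{9316306}{41041} \left(- \frac{1}{53329}\right) = - \frac{548018}{128745617}$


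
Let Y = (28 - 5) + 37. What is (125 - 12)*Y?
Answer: 6780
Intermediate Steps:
Y = 60 (Y = 23 + 37 = 60)
(125 - 12)*Y = (125 - 12)*60 = 113*60 = 6780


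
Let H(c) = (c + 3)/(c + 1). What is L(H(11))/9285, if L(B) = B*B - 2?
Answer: -23/334260 ≈ -6.8809e-5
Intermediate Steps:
H(c) = (3 + c)/(1 + c)
L(B) = -2 + B² (L(B) = B² - 2 = -2 + B²)
L(H(11))/9285 = (-2 + ((3 + 11)/(1 + 11))²)/9285 = (-2 + (14/12)²)*(1/9285) = (-2 + ((1/12)*14)²)*(1/9285) = (-2 + (7/6)²)*(1/9285) = (-2 + 49/36)*(1/9285) = -23/36*1/9285 = -23/334260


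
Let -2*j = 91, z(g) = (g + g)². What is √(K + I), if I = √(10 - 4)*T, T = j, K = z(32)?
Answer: √(16384 - 182*√6)/2 ≈ 63.123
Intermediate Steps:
z(g) = 4*g² (z(g) = (2*g)² = 4*g²)
K = 4096 (K = 4*32² = 4*1024 = 4096)
j = -91/2 (j = -½*91 = -91/2 ≈ -45.500)
T = -91/2 ≈ -45.500
I = -91*√6/2 (I = √(10 - 4)*(-91/2) = √6*(-91/2) = -91*√6/2 ≈ -111.45)
√(K + I) = √(4096 - 91*√6/2)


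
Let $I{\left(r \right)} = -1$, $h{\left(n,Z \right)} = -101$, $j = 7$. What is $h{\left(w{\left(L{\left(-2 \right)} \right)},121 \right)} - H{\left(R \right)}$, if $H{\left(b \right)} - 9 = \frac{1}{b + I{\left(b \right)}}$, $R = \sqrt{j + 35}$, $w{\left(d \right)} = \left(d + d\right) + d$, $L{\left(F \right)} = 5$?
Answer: $- \frac{4511}{41} - \frac{\sqrt{42}}{41} \approx -110.18$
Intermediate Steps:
$w{\left(d \right)} = 3 d$ ($w{\left(d \right)} = 2 d + d = 3 d$)
$R = \sqrt{42}$ ($R = \sqrt{7 + 35} = \sqrt{42} \approx 6.4807$)
$H{\left(b \right)} = 9 + \frac{1}{-1 + b}$ ($H{\left(b \right)} = 9 + \frac{1}{b - 1} = 9 + \frac{1}{-1 + b}$)
$h{\left(w{\left(L{\left(-2 \right)} \right)},121 \right)} - H{\left(R \right)} = -101 - \frac{-8 + 9 \sqrt{42}}{-1 + \sqrt{42}}$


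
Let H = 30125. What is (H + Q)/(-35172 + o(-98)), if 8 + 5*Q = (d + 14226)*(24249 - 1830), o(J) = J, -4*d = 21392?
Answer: -199186499/176350 ≈ -1129.5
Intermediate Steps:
d = -5348 (d = -¼*21392 = -5348)
Q = 199035874/5 (Q = -8/5 + ((-5348 + 14226)*(24249 - 1830))/5 = -8/5 + (8878*22419)/5 = -8/5 + (⅕)*199035882 = -8/5 + 199035882/5 = 199035874/5 ≈ 3.9807e+7)
(H + Q)/(-35172 + o(-98)) = (30125 + 199035874/5)/(-35172 - 98) = (199186499/5)/(-35270) = (199186499/5)*(-1/35270) = -199186499/176350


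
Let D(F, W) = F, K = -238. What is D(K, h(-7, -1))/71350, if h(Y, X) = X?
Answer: -119/35675 ≈ -0.0033357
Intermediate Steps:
D(K, h(-7, -1))/71350 = -238/71350 = -238*1/71350 = -119/35675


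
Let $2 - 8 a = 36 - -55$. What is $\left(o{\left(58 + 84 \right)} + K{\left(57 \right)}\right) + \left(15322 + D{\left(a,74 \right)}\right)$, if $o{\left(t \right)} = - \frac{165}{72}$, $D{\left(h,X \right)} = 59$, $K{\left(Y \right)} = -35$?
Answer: $\frac{368249}{24} \approx 15344.0$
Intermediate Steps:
$a = - \frac{89}{8}$ ($a = \frac{1}{4} - \frac{36 - -55}{8} = \frac{1}{4} - \frac{36 + 55}{8} = \frac{1}{4} - \frac{91}{8} = - \frac{89}{8} \approx -11.125$)
$o{\left(t \right)} = - \frac{55}{24}$ ($o{\left(t \right)} = \left(-165\right) \frac{1}{72} = - \frac{55}{24}$)
$\left(o{\left(58 + 84 \right)} + K{\left(57 \right)}\right) + \left(15322 + D{\left(a,74 \right)}\right) = \left(- \frac{55}{24} - 35\right) + \left(15322 + 59\right) = - \frac{895}{24} + 15381 = \frac{368249}{24}$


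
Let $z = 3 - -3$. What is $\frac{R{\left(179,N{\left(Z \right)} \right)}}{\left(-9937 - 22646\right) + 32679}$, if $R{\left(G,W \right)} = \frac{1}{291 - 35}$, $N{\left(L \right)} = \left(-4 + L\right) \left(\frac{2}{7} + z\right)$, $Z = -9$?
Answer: $\frac{1}{24576} \approx 4.069 \cdot 10^{-5}$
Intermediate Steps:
$z = 6$ ($z = 3 + 3 = 6$)
$N{\left(L \right)} = - \frac{176}{7} + \frac{44 L}{7}$ ($N{\left(L \right)} = \left(-4 + L\right) \left(\frac{2}{7} + 6\right) = \left(-4 + L\right) \frac{44}{7} = - \frac{176}{7} + \frac{44 L}{7}$)
$R{\left(G,W \right)} = \frac{1}{256}$
$\frac{R{\left(179,N{\left(Z \right)} \right)}}{\left(-9937 - 22646\right) + 32679} = \frac{1}{256 \left(\left(-9937 - 22646\right) + 32679\right)} = \frac{1}{256 \left(-32583 + 32679\right)} = \frac{1}{256 \cdot 96} = \frac{1}{256} \cdot \frac{1}{96} = \frac{1}{24576}$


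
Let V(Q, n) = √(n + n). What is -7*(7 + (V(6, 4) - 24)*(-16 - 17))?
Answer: -5593 + 462*√2 ≈ -4939.6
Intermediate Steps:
V(Q, n) = √2*√n (V(Q, n) = √(2*n) = √2*√n)
-7*(7 + (V(6, 4) - 24)*(-16 - 17)) = -7*(7 + (√2*√4 - 24)*(-16 - 17)) = -7*(7 + (√2*2 - 24)*(-33)) = -7*(7 + (2*√2 - 24)*(-33)) = -7*(7 + (-24 + 2*√2)*(-33)) = -7*(7 + (792 - 66*√2)) = -7*(799 - 66*√2) = -5593 + 462*√2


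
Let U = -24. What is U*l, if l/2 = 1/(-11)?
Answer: 48/11 ≈ 4.3636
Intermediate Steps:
l = -2/11 (l = 2/(-11) = 2*(-1/11) = -2/11 ≈ -0.18182)
U*l = -24*(-2/11) = 48/11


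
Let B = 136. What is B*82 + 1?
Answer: 11153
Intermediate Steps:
B*82 + 1 = 136*82 + 1 = 11152 + 1 = 11153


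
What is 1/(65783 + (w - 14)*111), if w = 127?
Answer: 1/78326 ≈ 1.2767e-5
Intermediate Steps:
1/(65783 + (w - 14)*111) = 1/(65783 + (127 - 14)*111) = 1/(65783 + 113*111) = 1/(65783 + 12543) = 1/78326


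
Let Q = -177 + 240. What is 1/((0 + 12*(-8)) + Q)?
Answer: -1/33 ≈ -0.030303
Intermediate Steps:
Q = 63
1/((0 + 12*(-8)) + Q) = 1/((0 + 12*(-8)) + 63) = 1/((0 - 96) + 63) = 1/(-96 + 63) = 1/(-33) = -1/33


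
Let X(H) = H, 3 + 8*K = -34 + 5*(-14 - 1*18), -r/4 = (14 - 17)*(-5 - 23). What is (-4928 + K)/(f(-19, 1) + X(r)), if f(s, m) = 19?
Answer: 39621/2536 ≈ 15.623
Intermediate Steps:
r = -336 (r = -4*(14 - 17)*(-5 - 23) = -(-12)*(-28) = -4*84 = -336)
K = -197/8 (K = -3/8 + (-34 + 5*(-14 - 1*18))/8 = -3/8 + (-34 + 5*(-14 - 18))/8 = -3/8 + (-34 + 5*(-32))/8 = -3/8 + (-34 - 160)/8 = -3/8 + (1/8)*(-194) = -3/8 - 97/4 = -197/8 ≈ -24.625)
(-4928 + K)/(f(-19, 1) + X(r)) = (-4928 - 197/8)/(19 - 336) = -39621/8/(-317) = -39621/8*(-1/317) = 39621/2536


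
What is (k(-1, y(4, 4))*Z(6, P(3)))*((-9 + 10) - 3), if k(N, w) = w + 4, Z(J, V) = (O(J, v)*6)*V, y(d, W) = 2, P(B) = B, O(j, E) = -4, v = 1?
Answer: 864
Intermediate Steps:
Z(J, V) = -24*V (Z(J, V) = (-4*6)*V = -24*V)
k(N, w) = 4 + w
(k(-1, y(4, 4))*Z(6, P(3)))*((-9 + 10) - 3) = ((4 + 2)*(-24*3))*((-9 + 10) - 3) = (6*(-72))*(1 - 3) = -432*(-2) = 864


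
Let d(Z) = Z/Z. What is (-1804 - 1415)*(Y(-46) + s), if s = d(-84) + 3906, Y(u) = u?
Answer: -12428559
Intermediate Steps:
d(Z) = 1
s = 3907 (s = 1 + 3906 = 3907)
(-1804 - 1415)*(Y(-46) + s) = (-1804 - 1415)*(-46 + 3907) = -3219*3861 = -12428559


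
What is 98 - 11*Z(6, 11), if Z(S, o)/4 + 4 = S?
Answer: 10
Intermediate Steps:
Z(S, o) = -16 + 4*S
98 - 11*Z(6, 11) = 98 - 11*(-16 + 4*6) = 98 - 11*(-16 + 24) = 98 - 11*8 = 98 - 88 = 10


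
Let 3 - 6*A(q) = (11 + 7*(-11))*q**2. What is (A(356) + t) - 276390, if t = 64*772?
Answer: 2334229/2 ≈ 1.1671e+6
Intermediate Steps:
t = 49408
A(q) = 1/2 + 11*q**2 (A(q) = 1/2 - (11 + 7*(-11))*q**2/6 = 1/2 - (11 - 77)*q**2/6 = 1/2 - (-11)*q**2 = 1/2 + 11*q**2)
(A(356) + t) - 276390 = ((1/2 + 11*356**2) + 49408) - 276390 = ((1/2 + 11*126736) + 49408) - 276390 = ((1/2 + 1394096) + 49408) - 276390 = (2788193/2 + 49408) - 276390 = 2887009/2 - 276390 = 2334229/2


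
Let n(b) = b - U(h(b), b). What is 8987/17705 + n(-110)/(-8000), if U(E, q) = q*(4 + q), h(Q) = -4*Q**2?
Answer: 5605677/2832800 ≈ 1.9788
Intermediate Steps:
n(b) = b - b*(4 + b)
8987/17705 + n(-110)/(-8000) = 8987/17705 - 110*(-3 - 1*(-110))/(-8000) = 8987*(1/17705) - 110*(-3 + 110)*(-1/8000) = 8987/17705 - 110*107*(-1/8000) = 8987/17705 - 11770*(-1/8000) = 8987/17705 + 1177/800 = 5605677/2832800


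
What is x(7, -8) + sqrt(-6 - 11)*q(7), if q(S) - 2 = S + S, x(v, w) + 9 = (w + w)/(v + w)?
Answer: 7 + 16*I*sqrt(17) ≈ 7.0 + 65.97*I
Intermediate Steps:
x(v, w) = -9 + 2*w/(v + w) (x(v, w) = -9 + (w + w)/(v + w) = -9 + (2*w)/(v + w) = -9 + 2*w/(v + w))
q(S) = 2 + 2*S (q(S) = 2 + (S + S) = 2 + 2*S)
x(7, -8) + sqrt(-6 - 11)*q(7) = (-9*7 - 7*(-8))/(7 - 8) + sqrt(-6 - 11)*(2 + 2*7) = (-63 + 56)/(-1) + sqrt(-17)*(2 + 14) = -1*(-7) + (I*sqrt(17))*16 = 7 + 16*I*sqrt(17)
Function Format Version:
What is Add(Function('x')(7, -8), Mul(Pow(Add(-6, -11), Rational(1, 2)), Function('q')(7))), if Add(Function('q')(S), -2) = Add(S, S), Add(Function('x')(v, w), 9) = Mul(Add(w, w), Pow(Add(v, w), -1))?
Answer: Add(7, Mul(16, I, Pow(17, Rational(1, 2)))) ≈ Add(7.0000, Mul(65.970, I))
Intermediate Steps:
Function('x')(v, w) = Add(-9, Mul(2, w, Pow(Add(v, w), -1))) (Function('x')(v, w) = Add(-9, Mul(Add(w, w), Pow(Add(v, w), -1))) = Add(-9, Mul(Mul(2, w), Pow(Add(v, w), -1))) = Add(-9, Mul(2, w, Pow(Add(v, w), -1))))
Function('q')(S) = Add(2, Mul(2, S)) (Function('q')(S) = Add(2, Add(S, S)) = Add(2, Mul(2, S)))
Add(Function('x')(7, -8), Mul(Pow(Add(-6, -11), Rational(1, 2)), Function('q')(7))) = Add(Mul(Pow(Add(7, -8), -1), Add(Mul(-9, 7), Mul(-7, -8))), Mul(Pow(Add(-6, -11), Rational(1, 2)), Add(2, Mul(2, 7)))) = Add(Mul(Pow(-1, -1), Add(-63, 56)), Mul(Pow(-17, Rational(1, 2)), Add(2, 14))) = Add(Mul(-1, -7), Mul(Mul(I, Pow(17, Rational(1, 2))), 16)) = Add(7, Mul(16, I, Pow(17, Rational(1, 2))))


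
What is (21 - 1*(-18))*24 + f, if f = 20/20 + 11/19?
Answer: 17814/19 ≈ 937.58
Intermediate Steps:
f = 30/19 (f = 20*(1/20) + 11*(1/19) = 1 + 11/19 = 30/19 ≈ 1.5789)
(21 - 1*(-18))*24 + f = (21 - 1*(-18))*24 + 30/19 = (21 + 18)*24 + 30/19 = 39*24 + 30/19 = 936 + 30/19 = 17814/19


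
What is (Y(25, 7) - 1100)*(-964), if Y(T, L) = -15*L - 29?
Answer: 1189576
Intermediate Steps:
Y(T, L) = -29 - 15*L
(Y(25, 7) - 1100)*(-964) = ((-29 - 15*7) - 1100)*(-964) = ((-29 - 105) - 1100)*(-964) = (-134 - 1100)*(-964) = -1234*(-964) = 1189576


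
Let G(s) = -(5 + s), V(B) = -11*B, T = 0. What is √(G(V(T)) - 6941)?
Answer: I*√6946 ≈ 83.343*I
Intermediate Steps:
G(s) = -5 - s
√(G(V(T)) - 6941) = √((-5 - (-11)*0) - 6941) = √((-5 - 1*0) - 6941) = √((-5 + 0) - 6941) = √(-5 - 6941) = √(-6946) = I*√6946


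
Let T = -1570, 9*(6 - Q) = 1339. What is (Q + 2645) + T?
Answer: 8390/9 ≈ 932.22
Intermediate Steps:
Q = -1285/9 (Q = 6 - ⅑*1339 = 6 - 1339/9 = -1285/9 ≈ -142.78)
(Q + 2645) + T = (-1285/9 + 2645) - 1570 = 22520/9 - 1570 = 8390/9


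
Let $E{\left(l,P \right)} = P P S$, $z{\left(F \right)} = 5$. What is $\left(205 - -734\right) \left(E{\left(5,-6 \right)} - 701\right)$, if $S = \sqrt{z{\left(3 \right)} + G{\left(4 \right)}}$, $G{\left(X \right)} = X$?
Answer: $-556827$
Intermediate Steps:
$S = 3$ ($S = \sqrt{5 + 4} = \sqrt{9} = 3$)
$E{\left(l,P \right)} = 3 P^{2}$ ($E{\left(l,P \right)} = P P 3 = P^{2} \cdot 3 = 3 P^{2}$)
$\left(205 - -734\right) \left(E{\left(5,-6 \right)} - 701\right) = \left(205 - -734\right) \left(3 \left(-6\right)^{2} - 701\right) = \left(205 + 734\right) \left(3 \cdot 36 - 701\right) = 939 \left(108 - 701\right) = 939 \left(-593\right) = -556827$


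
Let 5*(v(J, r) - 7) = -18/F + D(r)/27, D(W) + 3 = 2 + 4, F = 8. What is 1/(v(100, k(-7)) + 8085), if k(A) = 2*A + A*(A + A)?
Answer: 180/1456483 ≈ 0.00012359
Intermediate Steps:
D(W) = 3 (D(W) = -3 + (2 + 4) = -3 + 6 = 3)
k(A) = 2*A + 2*A² (k(A) = 2*A + A*(2*A) = 2*A + 2*A²)
v(J, r) = 1183/180 (v(J, r) = 7 + (-18/8 + 3/27)/5 = 7 + (-18*⅛ + 3*(1/27))/5 = 7 + (-9/4 + ⅑)/5 = 7 + (⅕)*(-77/36) = 7 - 77/180 = 1183/180)
1/(v(100, k(-7)) + 8085) = 1/(1183/180 + 8085) = 1/(1456483/180) = 180/1456483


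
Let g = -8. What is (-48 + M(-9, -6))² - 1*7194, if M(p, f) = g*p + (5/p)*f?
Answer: -58022/9 ≈ -6446.9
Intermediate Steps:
M(p, f) = -8*p + 5*f/p (M(p, f) = -8*p + (5/p)*f = -8*p + 5*f/p)
(-48 + M(-9, -6))² - 1*7194 = (-48 + (-8*(-9) + 5*(-6)/(-9)))² - 1*7194 = (-48 + (72 + 5*(-6)*(-⅑)))² - 7194 = (-48 + (72 + 10/3))² - 7194 = (-48 + 226/3)² - 7194 = (82/3)² - 7194 = 6724/9 - 7194 = -58022/9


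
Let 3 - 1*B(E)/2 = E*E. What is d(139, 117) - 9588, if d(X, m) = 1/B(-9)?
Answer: -1495729/156 ≈ -9588.0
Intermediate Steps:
B(E) = 6 - 2*E² (B(E) = 6 - 2*E*E = 6 - 2*E²)
d(X, m) = -1/156 (d(X, m) = 1/(6 - 2*(-9)²) = 1/(6 - 2*81) = 1/(6 - 162) = 1/(-156) = -1/156)
d(139, 117) - 9588 = -1/156 - 9588 = -1495729/156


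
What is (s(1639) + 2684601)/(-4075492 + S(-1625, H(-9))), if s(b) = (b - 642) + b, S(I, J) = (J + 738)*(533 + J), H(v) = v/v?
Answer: -383891/525838 ≈ -0.73006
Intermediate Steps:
H(v) = 1
S(I, J) = (533 + J)*(738 + J) (S(I, J) = (738 + J)*(533 + J) = (533 + J)*(738 + J))
s(b) = -642 + 2*b (s(b) = (-642 + b) + b = -642 + 2*b)
(s(1639) + 2684601)/(-4075492 + S(-1625, H(-9))) = ((-642 + 2*1639) + 2684601)/(-4075492 + (393354 + 1² + 1271*1)) = ((-642 + 3278) + 2684601)/(-4075492 + (393354 + 1 + 1271)) = (2636 + 2684601)/(-4075492 + 394626) = 2687237/(-3680866) = 2687237*(-1/3680866) = -383891/525838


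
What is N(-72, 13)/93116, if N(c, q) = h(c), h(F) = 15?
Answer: 15/93116 ≈ 0.00016109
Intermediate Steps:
N(c, q) = 15
N(-72, 13)/93116 = 15/93116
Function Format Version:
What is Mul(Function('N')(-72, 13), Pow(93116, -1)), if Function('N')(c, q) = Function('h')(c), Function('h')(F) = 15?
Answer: Rational(15, 93116) ≈ 0.00016109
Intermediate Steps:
Function('N')(c, q) = 15
Mul(Function('N')(-72, 13), Pow(93116, -1)) = Mul(15, Pow(93116, -1)) = Mul(15, Rational(1, 93116)) = Rational(15, 93116)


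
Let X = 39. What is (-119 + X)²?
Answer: 6400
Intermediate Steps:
(-119 + X)² = (-119 + 39)² = (-80)² = 6400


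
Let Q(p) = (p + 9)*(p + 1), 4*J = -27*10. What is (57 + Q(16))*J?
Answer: -32535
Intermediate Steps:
J = -135/2 (J = (-27*10)/4 = (¼)*(-270) = -135/2 ≈ -67.500)
Q(p) = (1 + p)*(9 + p) (Q(p) = (9 + p)*(1 + p) = (1 + p)*(9 + p))
(57 + Q(16))*J = (57 + (9 + 16² + 10*16))*(-135/2) = (57 + (9 + 256 + 160))*(-135/2) = (57 + 425)*(-135/2) = 482*(-135/2) = -32535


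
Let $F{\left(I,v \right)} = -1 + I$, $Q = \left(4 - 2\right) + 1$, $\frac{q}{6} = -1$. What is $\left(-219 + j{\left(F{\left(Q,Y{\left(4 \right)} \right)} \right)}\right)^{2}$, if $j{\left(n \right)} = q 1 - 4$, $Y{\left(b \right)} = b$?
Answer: $52441$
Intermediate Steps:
$q = -6$ ($q = 6 \left(-1\right) = -6$)
$Q = 3$ ($Q = 2 + 1 = 3$)
$j{\left(n \right)} = -10$ ($j{\left(n \right)} = \left(-6\right) 1 - 4 = -6 - 4 = -10$)
$\left(-219 + j{\left(F{\left(Q,Y{\left(4 \right)} \right)} \right)}\right)^{2} = \left(-219 - 10\right)^{2} = \left(-229\right)^{2} = 52441$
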